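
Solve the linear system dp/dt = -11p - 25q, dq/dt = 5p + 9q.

p(t) = -2c_1e^(-t)sin(5t) + c_1e^(-t)cos(5t) + c_2e^(-t)sin(5t) + 2c_2e^(-t)cos(5t), q(t) = c_1e^(-t)sin(5t) - c_2e^(-t)cos(5t)

Coefficient matrix A = [[-11, -25], [5, 9]].
Characteristic polynomial det(A - λI) = λ^2 + 2λ + 26 = 0.
Eigenvalues λ = -1 ± 5i (complex conjugate pair).
For λ=-1+5i: an eigenvector is (1,0) - i(-2,1) = (1 + 2i, 0 - i).
A real fundamental pair from Re and Im of e^((-1+5i)t)v: X_1 = e^(-t)(cos(5t)·(1,0) + sin(5t)·(-2,1)), X_2 = e^(-t)(sin(5t)·(1,0) - cos(5t)·(-2,1)).
General solution: c_1X_1 + c_2X_2.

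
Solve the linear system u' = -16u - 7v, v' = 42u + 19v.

Coefficient matrix A = [[-16, -7], [42, 19]].
Characteristic polynomial det(A - λI) = λ^2 - 3λ - 10 = 0.
Eigenvalues λ = 5, -2.
For λ=5: (A-λI) row 1 is [-21, -7], so an eigenvector is (1, -3).
For λ=-2: (A-λI) row 1 is [-14, -7], so an eigenvector is (-1, 2).
General solution: K_1e^(5t)(1,-3) + K_2e^(-2t)(-1,2).

u(t) = K_1e^(5t) - K_2e^(-2t), v(t) = -3K_1e^(5t) + 2K_2e^(-2t)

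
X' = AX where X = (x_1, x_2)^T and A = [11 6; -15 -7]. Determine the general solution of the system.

x_1(t) = -c_1e^(2t)sin(3t) + c_1e^(2t)cos(3t) + c_2e^(2t)sin(3t) + c_2e^(2t)cos(3t), x_2(t) = c_1e^(2t)sin(3t) - 2c_1e^(2t)cos(3t) - 2c_2e^(2t)sin(3t) - c_2e^(2t)cos(3t)

Coefficient matrix A = [[11, 6], [-15, -7]].
Characteristic polynomial det(A - λI) = λ^2 - 4λ + 13 = 0.
Eigenvalues λ = 2 ± 3i (complex conjugate pair).
For λ=2+3i: an eigenvector is (1,-2) - i(-1,1) = (1 + i, -2 - i).
A real fundamental pair from Re and Im of e^((2+3i)t)v: X_1 = e^(2t)(cos(3t)·(1,-2) + sin(3t)·(-1,1)), X_2 = e^(2t)(sin(3t)·(1,-2) - cos(3t)·(-1,1)).
General solution: c_1X_1 + c_2X_2.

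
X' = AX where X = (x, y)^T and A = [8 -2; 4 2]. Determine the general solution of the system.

x(t) = -C_1e^(4t) + C_2e^(6t), y(t) = -2C_1e^(4t) + C_2e^(6t)

Coefficient matrix A = [[8, -2], [4, 2]].
Characteristic polynomial det(A - λI) = λ^2 - 10λ + 24 = 0.
Eigenvalues λ = 4, 6.
For λ=4: (A-λI) row 1 is [4, -2], so an eigenvector is (-1, -2).
For λ=6: (A-λI) row 1 is [2, -2], so an eigenvector is (1, 1).
General solution: C_1e^(4t)(-1,-2) + C_2e^(6t)(1,1).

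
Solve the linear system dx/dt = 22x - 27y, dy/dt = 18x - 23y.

Coefficient matrix A = [[22, -27], [18, -23]].
Characteristic polynomial det(A - λI) = λ^2 + λ - 20 = 0.
Eigenvalues λ = -5, 4.
For λ=-5: (A-λI) row 1 is [27, -27], so an eigenvector is (1, 1).
For λ=4: (A-λI) row 1 is [18, -27], so an eigenvector is (-3, -2).
General solution: C_1e^(-5t)(1,1) + C_2e^(4t)(-3,-2).

x(t) = C_1e^(-5t) - 3C_2e^(4t), y(t) = C_1e^(-5t) - 2C_2e^(4t)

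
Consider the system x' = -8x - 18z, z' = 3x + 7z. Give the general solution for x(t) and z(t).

x(t) = -2c_1e^(t) + 3c_2e^(-2t), z(t) = c_1e^(t) - c_2e^(-2t)

Coefficient matrix A = [[-8, -18], [3, 7]].
Characteristic polynomial det(A - λI) = λ^2 + λ - 2 = 0.
Eigenvalues λ = 1, -2.
For λ=1: (A-λI) row 1 is [-9, -18], so an eigenvector is (-2, 1).
For λ=-2: (A-λI) row 1 is [-6, -18], so an eigenvector is (3, -1).
General solution: c_1e^(t)(-2,1) + c_2e^(-2t)(3,-1).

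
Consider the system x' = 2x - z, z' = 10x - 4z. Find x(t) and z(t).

Coefficient matrix A = [[2, -1], [10, -4]].
Characteristic polynomial det(A - λI) = λ^2 + 2λ + 2 = 0.
Eigenvalues λ = -1 ± i (complex conjugate pair).
For λ=-1+i: an eigenvector is (0,1) - i(-1,-3) = (0 + i, 1 + 3i).
A real fundamental pair from Re and Im of e^((-1+i)t)v: X_1 = e^(-t)(cos(t)·(0,1) + sin(t)·(-1,-3)), X_2 = e^(-t)(sin(t)·(0,1) - cos(t)·(-1,-3)).
General solution: C_1X_1 + C_2X_2.

x(t) = -C_1e^(-t)sin(t) + C_2e^(-t)cos(t), z(t) = -3C_1e^(-t)sin(t) + C_1e^(-t)cos(t) + C_2e^(-t)sin(t) + 3C_2e^(-t)cos(t)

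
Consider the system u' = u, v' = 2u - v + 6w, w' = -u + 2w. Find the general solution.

u(t) = c_1e^(t), v(t) = 4c_1e^(t) + c_2e^(-t) + 2c_3e^(2t), w(t) = c_1e^(t) + c_3e^(2t)

Coefficient matrix A = [[1, 0, 0], [2, -1, 6], [-1, 0, 2]].
det(A - λI) = 0 gives eigenvalues λ = 1, -1, 2.
For λ=1: eigenvector (1,4,1).
For λ=-1: eigenvector (0,1,0).
For λ=2: eigenvector (0,2,1).
General solution: c_1e^(t)(1,4,1) + c_2e^(-t)(0,1,0) + c_3e^(2t)(0,2,1).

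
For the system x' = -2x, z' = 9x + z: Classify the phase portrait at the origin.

saddle

A = [[-2,0],[9,1]]; det(A-λI) = λ^2 + λ - 2.
λ = -2, 1: opposite signs.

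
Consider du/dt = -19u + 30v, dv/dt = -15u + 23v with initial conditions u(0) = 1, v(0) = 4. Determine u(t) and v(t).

Coefficient matrix A = [[-19, 30], [-15, 23]].
Characteristic polynomial det(A - λI) = λ^2 - 4λ + 13 = 0.
Eigenvalues λ = 2 ± 3i (complex conjugate pair).
For λ=2+3i: an eigenvector is (1,1) - i(3,2) = (1 - 3i, 1 - 2i).
A real fundamental pair from Re and Im of e^((2+3i)t)v: X_1 = e^(2t)(cos(3t)·(1,1) + sin(3t)·(3,2)), X_2 = e^(2t)(sin(3t)·(1,1) - cos(3t)·(3,2)).
General solution: K_1X_1 + K_2X_2.
Applying u(0)=1, v(0)=4 gives K_1=10, K_2=3.

u(t) = 33e^(2t)sin(3t) + e^(2t)cos(3t), v(t) = 23e^(2t)sin(3t) + 4e^(2t)cos(3t)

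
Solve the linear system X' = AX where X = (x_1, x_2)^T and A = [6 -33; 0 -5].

Coefficient matrix A = [[6, -33], [0, -5]].
Characteristic polynomial det(A - λI) = λ^2 - λ - 30 = 0.
Eigenvalues λ = 6, -5.
For λ=6: (A-λI) row 1 is [0, -33], so an eigenvector is (-1, 0).
For λ=-5: (A-λI) row 1 is [11, -33], so an eigenvector is (3, 1).
General solution: c_1e^(6t)(-1,0) + c_2e^(-5t)(3,1).

x_1(t) = -c_1e^(6t) + 3c_2e^(-5t), x_2(t) = c_2e^(-5t)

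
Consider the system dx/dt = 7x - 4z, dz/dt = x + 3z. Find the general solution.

Coefficient matrix A = [[7, -4], [1, 3]].
Characteristic polynomial det(A - λI) = λ^2 - 10λ + 25 = 0.
Single eigenvalue λ = 5 with algebraic multiplicity 2.
Eigenvector v = (2,1); generalized eigenvector w with (A-λI)w=v is (3,1).
General solution: e^(5t)[K_1·v + K_2·(t·v + w)].

x(t) = 2K_1e^(5t) + 2K_2te^(5t) + 3K_2e^(5t), z(t) = K_1e^(5t) + K_2te^(5t) + K_2e^(5t)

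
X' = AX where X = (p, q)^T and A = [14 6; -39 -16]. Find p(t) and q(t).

Coefficient matrix A = [[14, 6], [-39, -16]].
Characteristic polynomial det(A - λI) = λ^2 + 2λ + 10 = 0.
Eigenvalues λ = -1 ± 3i (complex conjugate pair).
For λ=-1+3i: an eigenvector is (-1,2) - i(-1,3) = (-1 + i, 2 - 3i).
A real fundamental pair from Re and Im of e^((-1+3i)t)v: X_1 = e^(-t)(cos(3t)·(-1,2) + sin(3t)·(-1,3)), X_2 = e^(-t)(sin(3t)·(-1,2) - cos(3t)·(-1,3)).
General solution: C_1X_1 + C_2X_2.

p(t) = -C_1e^(-t)sin(3t) - C_1e^(-t)cos(3t) - C_2e^(-t)sin(3t) + C_2e^(-t)cos(3t), q(t) = 3C_1e^(-t)sin(3t) + 2C_1e^(-t)cos(3t) + 2C_2e^(-t)sin(3t) - 3C_2e^(-t)cos(3t)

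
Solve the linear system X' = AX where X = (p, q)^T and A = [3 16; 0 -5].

p(t) = c_1e^(3t) + 2c_2e^(-5t), q(t) = -c_2e^(-5t)

Coefficient matrix A = [[3, 16], [0, -5]].
Characteristic polynomial det(A - λI) = λ^2 + 2λ - 15 = 0.
Eigenvalues λ = 3, -5.
For λ=3: (A-λI) row 1 is [0, 16], so an eigenvector is (1, 0).
For λ=-5: (A-λI) row 1 is [8, 16], so an eigenvector is (2, -1).
General solution: c_1e^(3t)(1,0) + c_2e^(-5t)(2,-1).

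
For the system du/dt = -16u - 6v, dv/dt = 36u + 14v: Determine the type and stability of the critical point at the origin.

A = [[-16,-6],[36,14]]; det(A-λI) = λ^2 + 2λ - 8.
λ = 2, -4: opposite signs.

saddle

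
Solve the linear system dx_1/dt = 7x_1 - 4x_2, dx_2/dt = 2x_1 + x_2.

x_1(t) = -K_1e^(3t) + 2K_2e^(5t), x_2(t) = -K_1e^(3t) + K_2e^(5t)

Coefficient matrix A = [[7, -4], [2, 1]].
Characteristic polynomial det(A - λI) = λ^2 - 8λ + 15 = 0.
Eigenvalues λ = 3, 5.
For λ=3: (A-λI) row 1 is [4, -4], so an eigenvector is (-1, -1).
For λ=5: (A-λI) row 1 is [2, -4], so an eigenvector is (2, 1).
General solution: K_1e^(3t)(-1,-1) + K_2e^(5t)(2,1).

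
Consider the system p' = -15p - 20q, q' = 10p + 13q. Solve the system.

Coefficient matrix A = [[-15, -20], [10, 13]].
Characteristic polynomial det(A - λI) = λ^2 + 2λ + 5 = 0.
Eigenvalues λ = -1 ± 2i (complex conjugate pair).
For λ=-1+2i: an eigenvector is (-3,2) - i(1,-1) = (-3 - i, 2 + i).
A real fundamental pair from Re and Im of e^((-1+2i)t)v: X_1 = e^(-t)(cos(2t)·(-3,2) + sin(2t)·(1,-1)), X_2 = e^(-t)(sin(2t)·(-3,2) - cos(2t)·(1,-1)).
General solution: C_1X_1 + C_2X_2.

p(t) = C_1e^(-t)sin(2t) - 3C_1e^(-t)cos(2t) - 3C_2e^(-t)sin(2t) - C_2e^(-t)cos(2t), q(t) = -C_1e^(-t)sin(2t) + 2C_1e^(-t)cos(2t) + 2C_2e^(-t)sin(2t) + C_2e^(-t)cos(2t)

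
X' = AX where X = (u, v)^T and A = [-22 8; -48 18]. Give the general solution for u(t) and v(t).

Coefficient matrix A = [[-22, 8], [-48, 18]].
Characteristic polynomial det(A - λI) = λ^2 + 4λ - 12 = 0.
Eigenvalues λ = -6, 2.
For λ=-6: (A-λI) row 1 is [-16, 8], so an eigenvector is (-1, -2).
For λ=2: (A-λI) row 1 is [-24, 8], so an eigenvector is (1, 3).
General solution: C_1e^(-6t)(-1,-2) + C_2e^(2t)(1,3).

u(t) = -C_1e^(-6t) + C_2e^(2t), v(t) = -2C_1e^(-6t) + 3C_2e^(2t)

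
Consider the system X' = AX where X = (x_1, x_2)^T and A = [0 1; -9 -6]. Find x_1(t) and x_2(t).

Coefficient matrix A = [[0, 1], [-9, -6]].
Characteristic polynomial det(A - λI) = λ^2 + 6λ + 9 = 0.
Single eigenvalue λ = -3 with algebraic multiplicity 2.
Eigenvector v = (1,-3); generalized eigenvector w with (A-λI)w=v is (0,1).
General solution: e^(-3t)[C_1·v + C_2·(t·v + w)].

x_1(t) = C_1e^(-3t) + C_2te^(-3t), x_2(t) = -3C_1e^(-3t) - 3C_2te^(-3t) + C_2e^(-3t)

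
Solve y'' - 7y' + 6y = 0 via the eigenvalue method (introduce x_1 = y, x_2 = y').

y(t) = C_1e^(t) + C_2e^(6t)

Let x_1 = y, x_2 = y'. Then x_1' = x_2 and x_2' = -6x_1 + 7x_2.
A = [[0,1],[-6,7]]; det(A-λI) = λ^2 - 7λ + 6.
Eigenvalues λ = 1, 6 with eigenvectors (1,1), (1,6).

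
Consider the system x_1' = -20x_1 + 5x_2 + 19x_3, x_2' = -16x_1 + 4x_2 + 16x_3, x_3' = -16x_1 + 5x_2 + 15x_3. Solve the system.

x_1(t) = 3c_1e^(-4t) + c_2e^(-t) + c_3e^(4t), x_2(t) = 2c_1e^(-4t) + c_3e^(4t), x_3(t) = 2c_1e^(-4t) + c_2e^(-t) + c_3e^(4t)

Coefficient matrix A = [[-20, 5, 19], [-16, 4, 16], [-16, 5, 15]].
det(A - λI) = 0 gives eigenvalues λ = -4, -1, 4.
For λ=-4: eigenvector (3,2,2).
For λ=-1: eigenvector (1,0,1).
For λ=4: eigenvector (1,1,1).
General solution: c_1e^(-4t)(3,2,2) + c_2e^(-t)(1,0,1) + c_3e^(4t)(1,1,1).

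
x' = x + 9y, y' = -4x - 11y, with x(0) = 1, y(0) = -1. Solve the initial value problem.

Coefficient matrix A = [[1, 9], [-4, -11]].
Characteristic polynomial det(A - λI) = λ^2 + 10λ + 25 = 0.
Single eigenvalue λ = -5 with algebraic multiplicity 2.
Eigenvector v = (3,-2); generalized eigenvector w with (A-λI)w=v is (2,-1).
General solution: e^(-5t)[K_1·v + K_2·(t·v + w)].
Applying x(0)=1, y(0)=-1 gives K_1=1, K_2=-1.

x(t) = -3te^(-5t) + e^(-5t), y(t) = 2te^(-5t) - e^(-5t)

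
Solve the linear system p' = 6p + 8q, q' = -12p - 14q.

Coefficient matrix A = [[6, 8], [-12, -14]].
Characteristic polynomial det(A - λI) = λ^2 + 8λ + 12 = 0.
Eigenvalues λ = -2, -6.
For λ=-2: (A-λI) row 1 is [8, 8], so an eigenvector is (-1, 1).
For λ=-6: (A-λI) row 1 is [12, 8], so an eigenvector is (2, -3).
General solution: c_1e^(-2t)(-1,1) + c_2e^(-6t)(2,-3).

p(t) = -c_1e^(-2t) + 2c_2e^(-6t), q(t) = c_1e^(-2t) - 3c_2e^(-6t)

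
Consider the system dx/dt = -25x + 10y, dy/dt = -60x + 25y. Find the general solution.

Coefficient matrix A = [[-25, 10], [-60, 25]].
Characteristic polynomial det(A - λI) = λ^2 - 25 = 0.
Eigenvalues λ = 5, -5.
For λ=5: (A-λI) row 1 is [-30, 10], so an eigenvector is (1, 3).
For λ=-5: (A-λI) row 1 is [-20, 10], so an eigenvector is (-1, -2).
General solution: C_1e^(5t)(1,3) + C_2e^(-5t)(-1,-2).

x(t) = C_1e^(5t) - C_2e^(-5t), y(t) = 3C_1e^(5t) - 2C_2e^(-5t)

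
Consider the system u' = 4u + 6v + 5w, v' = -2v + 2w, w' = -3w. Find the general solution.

Coefficient matrix A = [[4, 6, 5], [0, -2, 2], [0, 0, -3]].
det(A - λI) = 0 gives eigenvalues λ = 4, -3, -2.
For λ=4: eigenvector (1,0,0).
For λ=-3: eigenvector (1,-2,1).
For λ=-2: eigenvector (-1,1,0).
General solution: c_1e^(4t)(1,0,0) + c_2e^(-3t)(1,-2,1) + c_3e^(-2t)(-1,1,0).

u(t) = c_1e^(4t) + c_2e^(-3t) - c_3e^(-2t), v(t) = -2c_2e^(-3t) + c_3e^(-2t), w(t) = c_2e^(-3t)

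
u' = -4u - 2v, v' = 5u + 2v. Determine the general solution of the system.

u(t) = -c_1e^(-t)sin(t) + c_1e^(-t)cos(t) + c_2e^(-t)sin(t) + c_2e^(-t)cos(t), v(t) = 2c_1e^(-t)sin(t) - c_1e^(-t)cos(t) - c_2e^(-t)sin(t) - 2c_2e^(-t)cos(t)

Coefficient matrix A = [[-4, -2], [5, 2]].
Characteristic polynomial det(A - λI) = λ^2 + 2λ + 2 = 0.
Eigenvalues λ = -1 ± i (complex conjugate pair).
For λ=-1+i: an eigenvector is (1,-1) - i(-1,2) = (1 + i, -1 - 2i).
A real fundamental pair from Re and Im of e^((-1+i)t)v: X_1 = e^(-t)(cos(t)·(1,-1) + sin(t)·(-1,2)), X_2 = e^(-t)(sin(t)·(1,-1) - cos(t)·(-1,2)).
General solution: c_1X_1 + c_2X_2.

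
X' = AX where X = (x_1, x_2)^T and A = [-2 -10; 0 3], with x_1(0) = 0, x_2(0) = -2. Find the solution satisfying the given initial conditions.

x_1(t) = 4e^(3t) - 4e^(-2t), x_2(t) = -2e^(3t)

Coefficient matrix A = [[-2, -10], [0, 3]].
Characteristic polynomial det(A - λI) = λ^2 - λ - 6 = 0.
Eigenvalues λ = 3, -2.
For λ=3: (A-λI) row 1 is [-5, -10], so an eigenvector is (-2, 1).
For λ=-2: (A-λI) row 1 is [0, -10], so an eigenvector is (-1, 0).
General solution: C_1e^(3t)(-2,1) + C_2e^(-2t)(-1,0).
Applying x_1(0)=0, x_2(0)=-2 gives C_1=-2, C_2=4.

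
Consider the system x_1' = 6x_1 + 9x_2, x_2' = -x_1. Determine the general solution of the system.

Coefficient matrix A = [[6, 9], [-1, 0]].
Characteristic polynomial det(A - λI) = λ^2 - 6λ + 9 = 0.
Single eigenvalue λ = 3 with algebraic multiplicity 2.
Eigenvector v = (3,-1); generalized eigenvector w with (A-λI)w=v is (1,0).
General solution: e^(3t)[C_1·v + C_2·(t·v + w)].

x_1(t) = 3C_1e^(3t) + 3C_2te^(3t) + C_2e^(3t), x_2(t) = -C_1e^(3t) - C_2te^(3t)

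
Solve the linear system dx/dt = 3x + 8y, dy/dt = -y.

x(t) = K_1e^(3t) - 2K_2e^(-t), y(t) = K_2e^(-t)

Coefficient matrix A = [[3, 8], [0, -1]].
Characteristic polynomial det(A - λI) = λ^2 - 2λ - 3 = 0.
Eigenvalues λ = 3, -1.
For λ=3: (A-λI) row 1 is [0, 8], so an eigenvector is (1, 0).
For λ=-1: (A-λI) row 1 is [4, 8], so an eigenvector is (-2, 1).
General solution: K_1e^(3t)(1,0) + K_2e^(-t)(-2,1).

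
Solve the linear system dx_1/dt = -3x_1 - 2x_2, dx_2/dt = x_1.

Coefficient matrix A = [[-3, -2], [1, 0]].
Characteristic polynomial det(A - λI) = λ^2 + 3λ + 2 = 0.
Eigenvalues λ = -2, -1.
For λ=-2: (A-λI) row 1 is [-1, -2], so an eigenvector is (2, -1).
For λ=-1: (A-λI) row 1 is [-2, -2], so an eigenvector is (1, -1).
General solution: C_1e^(-2t)(2,-1) + C_2e^(-t)(1,-1).

x_1(t) = 2C_1e^(-2t) + C_2e^(-t), x_2(t) = -C_1e^(-2t) - C_2e^(-t)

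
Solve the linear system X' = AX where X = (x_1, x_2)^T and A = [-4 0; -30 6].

x_1(t) = C_1e^(-4t), x_2(t) = 3C_1e^(-4t) - C_2e^(6t)

Coefficient matrix A = [[-4, 0], [-30, 6]].
Characteristic polynomial det(A - λI) = λ^2 - 2λ - 24 = 0.
Eigenvalues λ = -4, 6.
For λ=-4: (A-λI) row 2 is [-30, 10], so an eigenvector is (1, 3).
For λ=6: (A-λI) row 1 is [-10, 0], so an eigenvector is (0, -1).
General solution: C_1e^(-4t)(1,3) + C_2e^(6t)(0,-1).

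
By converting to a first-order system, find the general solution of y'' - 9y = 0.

Let x_1 = y, x_2 = y'. Then x_1' = x_2 and x_2' = 9x_1.
A = [[0,1],[9,0]]; det(A-λI) = λ^2 - 9.
Eigenvalues λ = 3, -3 with eigenvectors (1,3), (1,-3).

y(t) = c_1e^(3t) + c_2e^(-3t)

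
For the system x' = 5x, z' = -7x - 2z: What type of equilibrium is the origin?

A = [[5,0],[-7,-2]]; det(A-λI) = λ^2 - 3λ - 10.
λ = 5, -2: opposite signs.

saddle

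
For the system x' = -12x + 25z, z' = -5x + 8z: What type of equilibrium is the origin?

stable spiral

A = [[-12,25],[-5,8]]; det(A-λI) = λ^2 + 4λ + 29.
λ = -2 ± 5i: negative real part.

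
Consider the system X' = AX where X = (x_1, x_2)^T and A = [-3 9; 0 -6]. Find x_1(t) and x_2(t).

x_1(t) = -3C_1e^(-6t) + C_2e^(-3t), x_2(t) = C_1e^(-6t)

Coefficient matrix A = [[-3, 9], [0, -6]].
Characteristic polynomial det(A - λI) = λ^2 + 9λ + 18 = 0.
Eigenvalues λ = -6, -3.
For λ=-6: (A-λI) row 1 is [3, 9], so an eigenvector is (-3, 1).
For λ=-3: (A-λI) row 1 is [0, 9], so an eigenvector is (1, 0).
General solution: C_1e^(-6t)(-3,1) + C_2e^(-3t)(1,0).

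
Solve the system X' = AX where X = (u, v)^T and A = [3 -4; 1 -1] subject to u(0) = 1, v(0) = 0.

u(t) = 2te^(t) + e^(t), v(t) = te^(t)

Coefficient matrix A = [[3, -4], [1, -1]].
Characteristic polynomial det(A - λI) = λ^2 - 2λ + 1 = 0.
Single eigenvalue λ = 1 with algebraic multiplicity 2.
Eigenvector v = (-2,-1); generalized eigenvector w with (A-λI)w=v is (1,1).
General solution: e^(t)[C_1·v + C_2·(t·v + w)].
Applying u(0)=1, v(0)=0 gives C_1=-1, C_2=-1.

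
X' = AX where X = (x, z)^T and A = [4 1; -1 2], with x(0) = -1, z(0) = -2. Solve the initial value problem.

Coefficient matrix A = [[4, 1], [-1, 2]].
Characteristic polynomial det(A - λI) = λ^2 - 6λ + 9 = 0.
Single eigenvalue λ = 3 with algebraic multiplicity 2.
Eigenvector v = (1,-1); generalized eigenvector w with (A-λI)w=v is (0,1).
General solution: e^(3t)[K_1·v + K_2·(t·v + w)].
Applying x(0)=-1, z(0)=-2 gives K_1=-1, K_2=-3.

x(t) = -3te^(3t) - e^(3t), z(t) = 3te^(3t) - 2e^(3t)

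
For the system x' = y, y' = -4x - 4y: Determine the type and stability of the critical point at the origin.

stable improper node

A = [[0,1],[-4,-4]]; det(A-λI) = λ^2 + 4λ + 4.
repeated λ = -2 with a single eigenvector.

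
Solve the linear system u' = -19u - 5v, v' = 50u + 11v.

Coefficient matrix A = [[-19, -5], [50, 11]].
Characteristic polynomial det(A - λI) = λ^2 + 8λ + 41 = 0.
Eigenvalues λ = -4 ± 5i (complex conjugate pair).
For λ=-4+5i: an eigenvector is (-1,3) - i(0,-1) = (-1, 3 + i).
A real fundamental pair from Re and Im of e^((-4+5i)t)v: X_1 = e^(-4t)(cos(5t)·(-1,3) + sin(5t)·(0,-1)), X_2 = e^(-4t)(sin(5t)·(-1,3) - cos(5t)·(0,-1)).
General solution: c_1X_1 + c_2X_2.

u(t) = -c_1e^(-4t)cos(5t) - c_2e^(-4t)sin(5t), v(t) = -c_1e^(-4t)sin(5t) + 3c_1e^(-4t)cos(5t) + 3c_2e^(-4t)sin(5t) + c_2e^(-4t)cos(5t)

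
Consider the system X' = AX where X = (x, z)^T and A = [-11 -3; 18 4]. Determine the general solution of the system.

Coefficient matrix A = [[-11, -3], [18, 4]].
Characteristic polynomial det(A - λI) = λ^2 + 7λ + 10 = 0.
Eigenvalues λ = -2, -5.
For λ=-2: (A-λI) row 1 is [-9, -3], so an eigenvector is (-1, 3).
For λ=-5: (A-λI) row 1 is [-6, -3], so an eigenvector is (-1, 2).
General solution: C_1e^(-2t)(-1,3) + C_2e^(-5t)(-1,2).

x(t) = -C_1e^(-2t) - C_2e^(-5t), z(t) = 3C_1e^(-2t) + 2C_2e^(-5t)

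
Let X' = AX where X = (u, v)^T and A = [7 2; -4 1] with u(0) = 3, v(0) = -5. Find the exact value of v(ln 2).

-64

A = [[7,2],[-4,1]]; eigenvalues λ = 3, 5.
Eigenvectors: (1,-2) for λ=3, (1,-1) for λ=5.
From the initial condition, c_1 = 2, c_2 = 1.
v(ln 2) = (2)(2^3)(-2) + (1)(2^5)(-1) = -64.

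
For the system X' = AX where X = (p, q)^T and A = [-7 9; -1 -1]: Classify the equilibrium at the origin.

A = [[-7,9],[-1,-1]]; det(A-λI) = λ^2 + 8λ + 16.
repeated λ = -4 with a single eigenvector.

stable improper node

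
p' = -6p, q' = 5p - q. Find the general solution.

Coefficient matrix A = [[-6, 0], [5, -1]].
Characteristic polynomial det(A - λI) = λ^2 + 7λ + 6 = 0.
Eigenvalues λ = -6, -1.
For λ=-6: (A-λI) row 2 is [5, 5], so an eigenvector is (1, -1).
For λ=-1: (A-λI) row 1 is [-5, 0], so an eigenvector is (0, 1).
General solution: c_1e^(-6t)(1,-1) + c_2e^(-t)(0,1).

p(t) = c_1e^(-6t), q(t) = -c_1e^(-6t) + c_2e^(-t)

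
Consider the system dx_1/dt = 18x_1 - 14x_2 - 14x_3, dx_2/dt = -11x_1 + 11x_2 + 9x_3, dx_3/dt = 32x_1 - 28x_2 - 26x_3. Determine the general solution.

Coefficient matrix A = [[18, -14, -14], [-11, 11, 9], [32, -28, -26]].
det(A - λI) = 0 gives eigenvalues λ = 4, 2, -3.
For λ=4: eigenvector (1,-1,2).
For λ=2: eigenvector (0,1,-1).
For λ=-3: eigenvector (-2,1,-4).
General solution: K_1e^(4t)(1,-1,2) + K_2e^(2t)(0,1,-1) + K_3e^(-3t)(-2,1,-4).

x_1(t) = K_1e^(4t) - 2K_3e^(-3t), x_2(t) = -K_1e^(4t) + K_2e^(2t) + K_3e^(-3t), x_3(t) = 2K_1e^(4t) - K_2e^(2t) - 4K_3e^(-3t)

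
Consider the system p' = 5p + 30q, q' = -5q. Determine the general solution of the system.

Coefficient matrix A = [[5, 30], [0, -5]].
Characteristic polynomial det(A - λI) = λ^2 - 25 = 0.
Eigenvalues λ = 5, -5.
For λ=5: (A-λI) row 1 is [0, 30], so an eigenvector is (1, 0).
For λ=-5: (A-λI) row 1 is [10, 30], so an eigenvector is (-3, 1).
General solution: K_1e^(5t)(1,0) + K_2e^(-5t)(-3,1).

p(t) = K_1e^(5t) - 3K_2e^(-5t), q(t) = K_2e^(-5t)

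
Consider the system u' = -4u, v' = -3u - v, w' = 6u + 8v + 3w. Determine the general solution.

Coefficient matrix A = [[-4, 0, 0], [-3, -1, 0], [6, 8, 3]].
det(A - λI) = 0 gives eigenvalues λ = -1, 3, -4.
For λ=-1: eigenvector (0,-1,2).
For λ=3: eigenvector (0,0,1).
For λ=-4: eigenvector (1,1,-2).
General solution: C_1e^(-t)(0,-1,2) + C_2e^(3t)(0,0,1) + C_3e^(-4t)(1,1,-2).

u(t) = C_3e^(-4t), v(t) = -C_1e^(-t) + C_3e^(-4t), w(t) = 2C_1e^(-t) + C_2e^(3t) - 2C_3e^(-4t)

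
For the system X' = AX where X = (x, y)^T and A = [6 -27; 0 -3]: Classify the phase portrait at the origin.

A = [[6,-27],[0,-3]]; det(A-λI) = λ^2 - 3λ - 18.
λ = 6, -3: opposite signs.

saddle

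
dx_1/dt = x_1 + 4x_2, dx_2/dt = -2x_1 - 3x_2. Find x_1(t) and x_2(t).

x_1(t) = c_1e^(-t)sin(2t) + c_1e^(-t)cos(2t) + c_2e^(-t)sin(2t) - c_2e^(-t)cos(2t), x_2(t) = -c_1e^(-t)sin(2t) + c_2e^(-t)cos(2t)

Coefficient matrix A = [[1, 4], [-2, -3]].
Characteristic polynomial det(A - λI) = λ^2 + 2λ + 5 = 0.
Eigenvalues λ = -1 ± 2i (complex conjugate pair).
For λ=-1+2i: an eigenvector is (1,0) - i(1,-1) = (1 - i, 0 + i).
A real fundamental pair from Re and Im of e^((-1+2i)t)v: X_1 = e^(-t)(cos(2t)·(1,0) + sin(2t)·(1,-1)), X_2 = e^(-t)(sin(2t)·(1,0) - cos(2t)·(1,-1)).
General solution: c_1X_1 + c_2X_2.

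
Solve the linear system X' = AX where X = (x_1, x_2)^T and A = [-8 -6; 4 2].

Coefficient matrix A = [[-8, -6], [4, 2]].
Characteristic polynomial det(A - λI) = λ^2 + 6λ + 8 = 0.
Eigenvalues λ = -4, -2.
For λ=-4: (A-λI) row 1 is [-4, -6], so an eigenvector is (3, -2).
For λ=-2: (A-λI) row 1 is [-6, -6], so an eigenvector is (-1, 1).
General solution: C_1e^(-4t)(3,-2) + C_2e^(-2t)(-1,1).

x_1(t) = 3C_1e^(-4t) - C_2e^(-2t), x_2(t) = -2C_1e^(-4t) + C_2e^(-2t)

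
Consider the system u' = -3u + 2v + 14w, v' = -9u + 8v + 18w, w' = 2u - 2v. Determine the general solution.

u(t) = 2C_1e^(4t) + 4C_2e^(2t) + C_3e^(-t), v(t) = 3C_2e^(2t) + C_3e^(-t), w(t) = C_1e^(4t) + C_2e^(2t)

Coefficient matrix A = [[-3, 2, 14], [-9, 8, 18], [2, -2, 0]].
det(A - λI) = 0 gives eigenvalues λ = 4, 2, -1.
For λ=4: eigenvector (2,0,1).
For λ=2: eigenvector (4,3,1).
For λ=-1: eigenvector (1,1,0).
General solution: C_1e^(4t)(2,0,1) + C_2e^(2t)(4,3,1) + C_3e^(-t)(1,1,0).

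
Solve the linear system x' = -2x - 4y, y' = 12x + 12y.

x(t) = -2c_1e^(4t) - c_2e^(6t), y(t) = 3c_1e^(4t) + 2c_2e^(6t)

Coefficient matrix A = [[-2, -4], [12, 12]].
Characteristic polynomial det(A - λI) = λ^2 - 10λ + 24 = 0.
Eigenvalues λ = 4, 6.
For λ=4: (A-λI) row 1 is [-6, -4], so an eigenvector is (-2, 3).
For λ=6: (A-λI) row 1 is [-8, -4], so an eigenvector is (-1, 2).
General solution: c_1e^(4t)(-2,3) + c_2e^(6t)(-1,2).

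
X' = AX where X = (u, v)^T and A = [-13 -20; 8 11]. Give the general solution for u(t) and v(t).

u(t) = K_1e^(-t)sin(4t) - 2K_1e^(-t)cos(4t) - 2K_2e^(-t)sin(4t) - K_2e^(-t)cos(4t), v(t) = -K_1e^(-t)sin(4t) + K_1e^(-t)cos(4t) + K_2e^(-t)sin(4t) + K_2e^(-t)cos(4t)

Coefficient matrix A = [[-13, -20], [8, 11]].
Characteristic polynomial det(A - λI) = λ^2 + 2λ + 17 = 0.
Eigenvalues λ = -1 ± 4i (complex conjugate pair).
For λ=-1+4i: an eigenvector is (-2,1) - i(1,-1) = (-2 - i, 1 + i).
A real fundamental pair from Re and Im of e^((-1+4i)t)v: X_1 = e^(-t)(cos(4t)·(-2,1) + sin(4t)·(1,-1)), X_2 = e^(-t)(sin(4t)·(-2,1) - cos(4t)·(1,-1)).
General solution: K_1X_1 + K_2X_2.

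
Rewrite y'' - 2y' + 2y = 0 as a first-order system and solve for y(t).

y(t) = c_1e^(t)cos(t) + c_2e^(t)sin(t)

Let x_1 = y, x_2 = y'. Then x_1' = x_2 and x_2' = -2x_1 + 2x_2.
A = [[0,1],[-2,2]]; det(A-λI) = λ^2 - 2λ + 2.
Eigenvalues λ = 1 ± i.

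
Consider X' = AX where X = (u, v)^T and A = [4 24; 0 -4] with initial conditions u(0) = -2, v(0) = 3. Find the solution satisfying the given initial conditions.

u(t) = 7e^(4t) - 9e^(-4t), v(t) = 3e^(-4t)

Coefficient matrix A = [[4, 24], [0, -4]].
Characteristic polynomial det(A - λI) = λ^2 - 16 = 0.
Eigenvalues λ = -4, 4.
For λ=-4: (A-λI) row 1 is [8, 24], so an eigenvector is (3, -1).
For λ=4: (A-λI) row 1 is [0, 24], so an eigenvector is (1, 0).
General solution: K_1e^(-4t)(3,-1) + K_2e^(4t)(1,0).
Applying u(0)=-2, v(0)=3 gives K_1=-3, K_2=7.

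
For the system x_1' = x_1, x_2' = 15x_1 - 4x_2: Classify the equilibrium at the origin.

saddle

A = [[1,0],[15,-4]]; det(A-λI) = λ^2 + 3λ - 4.
λ = -4, 1: opposite signs.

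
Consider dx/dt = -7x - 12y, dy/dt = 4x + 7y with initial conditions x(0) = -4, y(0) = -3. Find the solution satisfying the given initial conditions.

Coefficient matrix A = [[-7, -12], [4, 7]].
Characteristic polynomial det(A - λI) = λ^2 - 1 = 0.
Eigenvalues λ = -1, 1.
For λ=-1: (A-λI) row 1 is [-6, -12], so an eigenvector is (2, -1).
For λ=1: (A-λI) row 1 is [-8, -12], so an eigenvector is (3, -2).
General solution: c_1e^(-t)(2,-1) + c_2e^(t)(3,-2).
Applying x(0)=-4, y(0)=-3 gives c_1=-17, c_2=10.

x(t) = 30e^(t) - 34e^(-t), y(t) = -20e^(t) + 17e^(-t)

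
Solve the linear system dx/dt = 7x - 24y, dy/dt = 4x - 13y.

x(t) = 3K_1e^(-t) + 2K_2e^(-5t), y(t) = K_1e^(-t) + K_2e^(-5t)

Coefficient matrix A = [[7, -24], [4, -13]].
Characteristic polynomial det(A - λI) = λ^2 + 6λ + 5 = 0.
Eigenvalues λ = -1, -5.
For λ=-1: (A-λI) row 1 is [8, -24], so an eigenvector is (3, 1).
For λ=-5: (A-λI) row 1 is [12, -24], so an eigenvector is (2, 1).
General solution: K_1e^(-t)(3,1) + K_2e^(-5t)(2,1).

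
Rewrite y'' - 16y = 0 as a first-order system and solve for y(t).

y(t) = K_1e^(-4t) + K_2e^(4t)

Let x_1 = y, x_2 = y'. Then x_1' = x_2 and x_2' = 16x_1.
A = [[0,1],[16,0]]; det(A-λI) = λ^2 - 16.
Eigenvalues λ = -4, 4 with eigenvectors (1,-4), (1,4).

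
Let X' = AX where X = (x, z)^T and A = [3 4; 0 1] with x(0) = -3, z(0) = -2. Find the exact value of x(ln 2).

-48

A = [[3,4],[0,1]]; eigenvalues λ = 1, 3.
Eigenvectors: (2,-1) for λ=1, (-1,0) for λ=3.
From the initial condition, c_1 = 2, c_2 = 7.
x(ln 2) = (2)(2^1)(2) + (7)(2^3)(-1) = -48.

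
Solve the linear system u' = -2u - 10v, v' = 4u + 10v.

Coefficient matrix A = [[-2, -10], [4, 10]].
Characteristic polynomial det(A - λI) = λ^2 - 8λ + 20 = 0.
Eigenvalues λ = 4 ± 2i (complex conjugate pair).
For λ=4+2i: an eigenvector is (1,-1) - i(2,-1) = (1 - 2i, -1 + i).
A real fundamental pair from Re and Im of e^((4+2i)t)v: X_1 = e^(4t)(cos(2t)·(1,-1) + sin(2t)·(2,-1)), X_2 = e^(4t)(sin(2t)·(1,-1) - cos(2t)·(2,-1)).
General solution: c_1X_1 + c_2X_2.

u(t) = 2c_1e^(4t)sin(2t) + c_1e^(4t)cos(2t) + c_2e^(4t)sin(2t) - 2c_2e^(4t)cos(2t), v(t) = -c_1e^(4t)sin(2t) - c_1e^(4t)cos(2t) - c_2e^(4t)sin(2t) + c_2e^(4t)cos(2t)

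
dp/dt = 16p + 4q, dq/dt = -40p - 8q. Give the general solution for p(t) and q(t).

p(t) = -c_1e^(4t)sin(4t) + c_2e^(4t)cos(4t), q(t) = 3c_1e^(4t)sin(4t) - c_1e^(4t)cos(4t) - c_2e^(4t)sin(4t) - 3c_2e^(4t)cos(4t)

Coefficient matrix A = [[16, 4], [-40, -8]].
Characteristic polynomial det(A - λI) = λ^2 - 8λ + 32 = 0.
Eigenvalues λ = 4 ± 4i (complex conjugate pair).
For λ=4+4i: an eigenvector is (0,-1) - i(-1,3) = (0 + i, -1 - 3i).
A real fundamental pair from Re and Im of e^((4+4i)t)v: X_1 = e^(4t)(cos(4t)·(0,-1) + sin(4t)·(-1,3)), X_2 = e^(4t)(sin(4t)·(0,-1) - cos(4t)·(-1,3)).
General solution: c_1X_1 + c_2X_2.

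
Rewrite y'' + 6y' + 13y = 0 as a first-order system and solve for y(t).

y(t) = K_1e^(-3t)cos(2t) + K_2e^(-3t)sin(2t)

Let x_1 = y, x_2 = y'. Then x_1' = x_2 and x_2' = -13x_1 - 6x_2.
A = [[0,1],[-13,-6]]; det(A-λI) = λ^2 + 6λ + 13.
Eigenvalues λ = -3 ± 2i.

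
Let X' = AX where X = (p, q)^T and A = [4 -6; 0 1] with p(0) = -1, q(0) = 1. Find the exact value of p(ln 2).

-44

A = [[4,-6],[0,1]]; eigenvalues λ = 4, 1.
Eigenvectors: (1,0) for λ=4, (-2,-1) for λ=1.
From the initial condition, c_1 = -3, c_2 = -1.
p(ln 2) = (-3)(2^4)(1) + (-1)(2^1)(-2) = -44.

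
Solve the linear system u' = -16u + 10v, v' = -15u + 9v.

u(t) = -2C_1e^(-t) + C_2e^(-6t), v(t) = -3C_1e^(-t) + C_2e^(-6t)

Coefficient matrix A = [[-16, 10], [-15, 9]].
Characteristic polynomial det(A - λI) = λ^2 + 7λ + 6 = 0.
Eigenvalues λ = -1, -6.
For λ=-1: (A-λI) row 1 is [-15, 10], so an eigenvector is (-2, -3).
For λ=-6: (A-λI) row 1 is [-10, 10], so an eigenvector is (1, 1).
General solution: C_1e^(-t)(-2,-3) + C_2e^(-6t)(1,1).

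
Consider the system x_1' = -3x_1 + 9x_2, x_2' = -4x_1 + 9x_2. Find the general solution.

Coefficient matrix A = [[-3, 9], [-4, 9]].
Characteristic polynomial det(A - λI) = λ^2 - 6λ + 9 = 0.
Single eigenvalue λ = 3 with algebraic multiplicity 2.
Eigenvector v = (-3,-2); generalized eigenvector w with (A-λI)w=v is (2,1).
General solution: e^(3t)[C_1·v + C_2·(t·v + w)].

x_1(t) = -3C_1e^(3t) - 3C_2te^(3t) + 2C_2e^(3t), x_2(t) = -2C_1e^(3t) - 2C_2te^(3t) + C_2e^(3t)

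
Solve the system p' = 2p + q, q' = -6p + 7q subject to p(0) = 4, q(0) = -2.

p(t) = -10e^(5t) + 14e^(4t), q(t) = -30e^(5t) + 28e^(4t)

Coefficient matrix A = [[2, 1], [-6, 7]].
Characteristic polynomial det(A - λI) = λ^2 - 9λ + 20 = 0.
Eigenvalues λ = 4, 5.
For λ=4: (A-λI) row 1 is [-2, 1], so an eigenvector is (1, 2).
For λ=5: (A-λI) row 1 is [-3, 1], so an eigenvector is (-1, -3).
General solution: C_1e^(4t)(1,2) + C_2e^(5t)(-1,-3).
Applying p(0)=4, q(0)=-2 gives C_1=14, C_2=10.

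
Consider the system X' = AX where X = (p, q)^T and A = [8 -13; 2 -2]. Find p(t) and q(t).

Coefficient matrix A = [[8, -13], [2, -2]].
Characteristic polynomial det(A - λI) = λ^2 - 6λ + 10 = 0.
Eigenvalues λ = 3 ± i (complex conjugate pair).
For λ=3+i: an eigenvector is (2,1) - i(-3,-1) = (2 + 3i, 1 + i).
A real fundamental pair from Re and Im of e^((3+i)t)v: X_1 = e^(3t)(cos(t)·(2,1) + sin(t)·(-3,-1)), X_2 = e^(3t)(sin(t)·(2,1) - cos(t)·(-3,-1)).
General solution: C_1X_1 + C_2X_2.

p(t) = -3C_1e^(3t)sin(t) + 2C_1e^(3t)cos(t) + 2C_2e^(3t)sin(t) + 3C_2e^(3t)cos(t), q(t) = -C_1e^(3t)sin(t) + C_1e^(3t)cos(t) + C_2e^(3t)sin(t) + C_2e^(3t)cos(t)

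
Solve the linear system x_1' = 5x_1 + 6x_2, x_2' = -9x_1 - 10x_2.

x_1(t) = -2C_1e^(-4t) - C_2e^(-t), x_2(t) = 3C_1e^(-4t) + C_2e^(-t)

Coefficient matrix A = [[5, 6], [-9, -10]].
Characteristic polynomial det(A - λI) = λ^2 + 5λ + 4 = 0.
Eigenvalues λ = -4, -1.
For λ=-4: (A-λI) row 1 is [9, 6], so an eigenvector is (-2, 3).
For λ=-1: (A-λI) row 1 is [6, 6], so an eigenvector is (-1, 1).
General solution: C_1e^(-4t)(-2,3) + C_2e^(-t)(-1,1).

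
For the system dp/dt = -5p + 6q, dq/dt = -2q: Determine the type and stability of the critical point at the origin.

A = [[-5,6],[0,-2]]; det(A-λI) = λ^2 + 7λ + 10.
λ = -5, -2: both negative.

stable node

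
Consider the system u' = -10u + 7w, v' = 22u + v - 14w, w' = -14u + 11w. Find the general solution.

u(t) = c_1e^(-3t) - c_3e^(4t), v(t) = -2c_1e^(-3t) + c_2e^(t) + 2c_3e^(4t), w(t) = c_1e^(-3t) - 2c_3e^(4t)

Coefficient matrix A = [[-10, 0, 7], [22, 1, -14], [-14, 0, 11]].
det(A - λI) = 0 gives eigenvalues λ = -3, 1, 4.
For λ=-3: eigenvector (1,-2,1).
For λ=1: eigenvector (0,1,0).
For λ=4: eigenvector (-1,2,-2).
General solution: c_1e^(-3t)(1,-2,1) + c_2e^(t)(0,1,0) + c_3e^(4t)(-1,2,-2).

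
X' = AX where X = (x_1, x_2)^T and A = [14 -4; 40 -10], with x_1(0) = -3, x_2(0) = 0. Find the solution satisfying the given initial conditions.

Coefficient matrix A = [[14, -4], [40, -10]].
Characteristic polynomial det(A - λI) = λ^2 - 4λ + 20 = 0.
Eigenvalues λ = 2 ± 4i (complex conjugate pair).
For λ=2+4i: an eigenvector is (0,1) - i(-1,-3) = (0 + i, 1 + 3i).
A real fundamental pair from Re and Im of e^((2+4i)t)v: X_1 = e^(2t)(cos(4t)·(0,1) + sin(4t)·(-1,-3)), X_2 = e^(2t)(sin(4t)·(0,1) - cos(4t)·(-1,-3)).
General solution: C_1X_1 + C_2X_2.
Applying x_1(0)=-3, x_2(0)=0 gives C_1=9, C_2=-3.

x_1(t) = -9e^(2t)sin(4t) - 3e^(2t)cos(4t), x_2(t) = -30e^(2t)sin(4t)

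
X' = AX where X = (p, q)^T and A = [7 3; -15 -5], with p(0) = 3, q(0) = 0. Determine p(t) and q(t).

Coefficient matrix A = [[7, 3], [-15, -5]].
Characteristic polynomial det(A - λI) = λ^2 - 2λ + 10 = 0.
Eigenvalues λ = 1 ± 3i (complex conjugate pair).
For λ=1+3i: an eigenvector is (-1,2) - i(0,1) = (-1, 2 - i).
A real fundamental pair from Re and Im of e^((1+3i)t)v: X_1 = e^(t)(cos(3t)·(-1,2) + sin(3t)·(0,1)), X_2 = e^(t)(sin(3t)·(-1,2) - cos(3t)·(0,1)).
General solution: K_1X_1 + K_2X_2.
Applying p(0)=3, q(0)=0 gives K_1=-3, K_2=-6.

p(t) = 6e^(t)sin(3t) + 3e^(t)cos(3t), q(t) = -15e^(t)sin(3t)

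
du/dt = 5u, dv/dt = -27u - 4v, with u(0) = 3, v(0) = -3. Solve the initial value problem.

u(t) = 3e^(5t), v(t) = -9e^(5t) + 6e^(-4t)

Coefficient matrix A = [[5, 0], [-27, -4]].
Characteristic polynomial det(A - λI) = λ^2 - λ - 20 = 0.
Eigenvalues λ = -4, 5.
For λ=-4: (A-λI) row 1 is [9, 0], so an eigenvector is (0, 1).
For λ=5: (A-λI) row 2 is [-27, -9], so an eigenvector is (-1, 3).
General solution: c_1e^(-4t)(0,1) + c_2e^(5t)(-1,3).
Applying u(0)=3, v(0)=-3 gives c_1=6, c_2=-3.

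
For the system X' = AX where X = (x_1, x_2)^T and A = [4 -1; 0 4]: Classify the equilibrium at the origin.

unstable improper node

A = [[4,-1],[0,4]]; det(A-λI) = λ^2 - 8λ + 16.
repeated λ = 4 with a single eigenvector.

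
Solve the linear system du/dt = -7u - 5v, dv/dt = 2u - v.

u(t) = 2C_1e^(-4t)sin(t) + C_1e^(-4t)cos(t) + C_2e^(-4t)sin(t) - 2C_2e^(-4t)cos(t), v(t) = -C_1e^(-4t)sin(t) - C_1e^(-4t)cos(t) - C_2e^(-4t)sin(t) + C_2e^(-4t)cos(t)

Coefficient matrix A = [[-7, -5], [2, -1]].
Characteristic polynomial det(A - λI) = λ^2 + 8λ + 17 = 0.
Eigenvalues λ = -4 ± i (complex conjugate pair).
For λ=-4+i: an eigenvector is (1,-1) - i(2,-1) = (1 - 2i, -1 + i).
A real fundamental pair from Re and Im of e^((-4+i)t)v: X_1 = e^(-4t)(cos(t)·(1,-1) + sin(t)·(2,-1)), X_2 = e^(-4t)(sin(t)·(1,-1) - cos(t)·(2,-1)).
General solution: C_1X_1 + C_2X_2.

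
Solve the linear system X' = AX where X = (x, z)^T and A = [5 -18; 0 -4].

x(t) = -2c_1e^(-4t) - c_2e^(5t), z(t) = -c_1e^(-4t)

Coefficient matrix A = [[5, -18], [0, -4]].
Characteristic polynomial det(A - λI) = λ^2 - λ - 20 = 0.
Eigenvalues λ = -4, 5.
For λ=-4: (A-λI) row 1 is [9, -18], so an eigenvector is (-2, -1).
For λ=5: (A-λI) row 1 is [0, -18], so an eigenvector is (-1, 0).
General solution: c_1e^(-4t)(-2,-1) + c_2e^(5t)(-1,0).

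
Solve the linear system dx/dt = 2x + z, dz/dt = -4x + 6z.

x(t) = C_1e^(4t) + C_2te^(4t) + C_2e^(4t), z(t) = 2C_1e^(4t) + 2C_2te^(4t) + 3C_2e^(4t)

Coefficient matrix A = [[2, 1], [-4, 6]].
Characteristic polynomial det(A - λI) = λ^2 - 8λ + 16 = 0.
Single eigenvalue λ = 4 with algebraic multiplicity 2.
Eigenvector v = (1,2); generalized eigenvector w with (A-λI)w=v is (1,3).
General solution: e^(4t)[C_1·v + C_2·(t·v + w)].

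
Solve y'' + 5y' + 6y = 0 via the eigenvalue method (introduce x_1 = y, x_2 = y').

Let x_1 = y, x_2 = y'. Then x_1' = x_2 and x_2' = -6x_1 - 5x_2.
A = [[0,1],[-6,-5]]; det(A-λI) = λ^2 + 5λ + 6.
Eigenvalues λ = -2, -3 with eigenvectors (1,-2), (1,-3).

y(t) = K_1e^(-2t) + K_2e^(-3t)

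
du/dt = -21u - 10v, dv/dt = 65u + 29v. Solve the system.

Coefficient matrix A = [[-21, -10], [65, 29]].
Characteristic polynomial det(A - λI) = λ^2 - 8λ + 41 = 0.
Eigenvalues λ = 4 ± 5i (complex conjugate pair).
For λ=4+5i: an eigenvector is (-1,2) - i(1,-3) = (-1 - i, 2 + 3i).
A real fundamental pair from Re and Im of e^((4+5i)t)v: X_1 = e^(4t)(cos(5t)·(-1,2) + sin(5t)·(1,-3)), X_2 = e^(4t)(sin(5t)·(-1,2) - cos(5t)·(1,-3)).
General solution: K_1X_1 + K_2X_2.

u(t) = K_1e^(4t)sin(5t) - K_1e^(4t)cos(5t) - K_2e^(4t)sin(5t) - K_2e^(4t)cos(5t), v(t) = -3K_1e^(4t)sin(5t) + 2K_1e^(4t)cos(5t) + 2K_2e^(4t)sin(5t) + 3K_2e^(4t)cos(5t)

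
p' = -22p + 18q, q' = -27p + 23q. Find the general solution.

p(t) = C_1e^(-4t) - 2C_2e^(5t), q(t) = C_1e^(-4t) - 3C_2e^(5t)

Coefficient matrix A = [[-22, 18], [-27, 23]].
Characteristic polynomial det(A - λI) = λ^2 - λ - 20 = 0.
Eigenvalues λ = -4, 5.
For λ=-4: (A-λI) row 1 is [-18, 18], so an eigenvector is (1, 1).
For λ=5: (A-λI) row 1 is [-27, 18], so an eigenvector is (-2, -3).
General solution: C_1e^(-4t)(1,1) + C_2e^(5t)(-2,-3).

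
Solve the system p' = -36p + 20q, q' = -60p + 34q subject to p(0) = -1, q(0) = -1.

Coefficient matrix A = [[-36, 20], [-60, 34]].
Characteristic polynomial det(A - λI) = λ^2 + 2λ - 24 = 0.
Eigenvalues λ = 4, -6.
For λ=4: (A-λI) row 1 is [-40, 20], so an eigenvector is (-1, -2).
For λ=-6: (A-λI) row 1 is [-30, 20], so an eigenvector is (2, 3).
General solution: C_1e^(4t)(-1,-2) + C_2e^(-6t)(2,3).
Applying p(0)=-1, q(0)=-1 gives C_1=-1, C_2=-1.

p(t) = e^(4t) - 2e^(-6t), q(t) = 2e^(4t) - 3e^(-6t)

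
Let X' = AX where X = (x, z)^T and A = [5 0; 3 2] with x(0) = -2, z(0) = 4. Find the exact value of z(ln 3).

-432

A = [[5,0],[3,2]]; eigenvalues λ = 2, 5.
Eigenvectors: (0,-1) for λ=2, (1,1) for λ=5.
From the initial condition, c_1 = -6, c_2 = -2.
z(ln 3) = (-6)(3^2)(-1) + (-2)(3^5)(1) = -432.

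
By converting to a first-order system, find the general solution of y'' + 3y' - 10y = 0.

Let x_1 = y, x_2 = y'. Then x_1' = x_2 and x_2' = 10x_1 - 3x_2.
A = [[0,1],[10,-3]]; det(A-λI) = λ^2 + 3λ - 10.
Eigenvalues λ = -5, 2 with eigenvectors (1,-5), (1,2).

y(t) = C_1e^(-5t) + C_2e^(2t)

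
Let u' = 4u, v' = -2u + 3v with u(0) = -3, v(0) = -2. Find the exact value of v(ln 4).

1024

A = [[4,0],[-2,3]]; eigenvalues λ = 4, 3.
Eigenvectors: (1,-2) for λ=4, (0,1) for λ=3.
From the initial condition, c_1 = -3, c_2 = -8.
v(ln 4) = (-3)(4^4)(-2) + (-8)(4^3)(1) = 1024.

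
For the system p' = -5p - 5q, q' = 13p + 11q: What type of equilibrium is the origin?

unstable spiral

A = [[-5,-5],[13,11]]; det(A-λI) = λ^2 - 6λ + 10.
λ = 3 ± i: positive real part.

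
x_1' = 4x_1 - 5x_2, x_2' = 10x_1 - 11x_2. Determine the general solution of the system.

x_1(t) = -K_1e^(-t) + K_2e^(-6t), x_2(t) = -K_1e^(-t) + 2K_2e^(-6t)

Coefficient matrix A = [[4, -5], [10, -11]].
Characteristic polynomial det(A - λI) = λ^2 + 7λ + 6 = 0.
Eigenvalues λ = -1, -6.
For λ=-1: (A-λI) row 1 is [5, -5], so an eigenvector is (-1, -1).
For λ=-6: (A-λI) row 1 is [10, -5], so an eigenvector is (1, 2).
General solution: K_1e^(-t)(-1,-1) + K_2e^(-6t)(1,2).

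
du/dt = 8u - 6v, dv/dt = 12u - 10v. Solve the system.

u(t) = -c_1e^(-4t) + c_2e^(2t), v(t) = -2c_1e^(-4t) + c_2e^(2t)

Coefficient matrix A = [[8, -6], [12, -10]].
Characteristic polynomial det(A - λI) = λ^2 + 2λ - 8 = 0.
Eigenvalues λ = -4, 2.
For λ=-4: (A-λI) row 1 is [12, -6], so an eigenvector is (-1, -2).
For λ=2: (A-λI) row 1 is [6, -6], so an eigenvector is (1, 1).
General solution: c_1e^(-4t)(-1,-2) + c_2e^(2t)(1,1).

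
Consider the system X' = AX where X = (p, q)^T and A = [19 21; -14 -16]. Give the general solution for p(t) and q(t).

Coefficient matrix A = [[19, 21], [-14, -16]].
Characteristic polynomial det(A - λI) = λ^2 - 3λ - 10 = 0.
Eigenvalues λ = 5, -2.
For λ=5: (A-λI) row 1 is [14, 21], so an eigenvector is (-3, 2).
For λ=-2: (A-λI) row 1 is [21, 21], so an eigenvector is (1, -1).
General solution: c_1e^(5t)(-3,2) + c_2e^(-2t)(1,-1).

p(t) = -3c_1e^(5t) + c_2e^(-2t), q(t) = 2c_1e^(5t) - c_2e^(-2t)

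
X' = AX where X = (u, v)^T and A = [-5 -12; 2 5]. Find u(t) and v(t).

u(t) = -3c_1e^(-t) - 2c_2e^(t), v(t) = c_1e^(-t) + c_2e^(t)

Coefficient matrix A = [[-5, -12], [2, 5]].
Characteristic polynomial det(A - λI) = λ^2 - 1 = 0.
Eigenvalues λ = -1, 1.
For λ=-1: (A-λI) row 1 is [-4, -12], so an eigenvector is (-3, 1).
For λ=1: (A-λI) row 1 is [-6, -12], so an eigenvector is (-2, 1).
General solution: c_1e^(-t)(-3,1) + c_2e^(t)(-2,1).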